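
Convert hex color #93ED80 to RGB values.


Hex: #93ED80
R = 93₁₆ = 147
G = ED₁₆ = 237
B = 80₁₆ = 128
= RGB(147, 237, 128)


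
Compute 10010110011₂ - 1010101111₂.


Align and subtract column by column (LSB to MSB, borrowing when needed):
  10010110011
- 01010101111
  -----------
  col 0: (1 - 0 borrow-in) - 1 → 1 - 1 = 0, borrow out 0
  col 1: (1 - 0 borrow-in) - 1 → 1 - 1 = 0, borrow out 0
  col 2: (0 - 0 borrow-in) - 1 → borrow from next column: (0+2) - 1 = 1, borrow out 1
  col 3: (0 - 1 borrow-in) - 1 → borrow from next column: (-1+2) - 1 = 0, borrow out 1
  col 4: (1 - 1 borrow-in) - 0 → 0 - 0 = 0, borrow out 0
  col 5: (1 - 0 borrow-in) - 1 → 1 - 1 = 0, borrow out 0
  col 6: (0 - 0 borrow-in) - 0 → 0 - 0 = 0, borrow out 0
  col 7: (1 - 0 borrow-in) - 1 → 1 - 1 = 0, borrow out 0
  col 8: (0 - 0 borrow-in) - 0 → 0 - 0 = 0, borrow out 0
  col 9: (0 - 0 borrow-in) - 1 → borrow from next column: (0+2) - 1 = 1, borrow out 1
  col 10: (1 - 1 borrow-in) - 0 → 0 - 0 = 0, borrow out 0
Reading bits MSB→LSB: 01000000100
Strip leading zeros: 1000000100
= 1000000100


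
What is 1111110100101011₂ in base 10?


Positional values:
Bit 0: 1 × 2^0 = 1
Bit 1: 1 × 2^1 = 2
Bit 3: 1 × 2^3 = 8
Bit 5: 1 × 2^5 = 32
Bit 8: 1 × 2^8 = 256
Bit 10: 1 × 2^10 = 1024
Bit 11: 1 × 2^11 = 2048
Bit 12: 1 × 2^12 = 4096
Bit 13: 1 × 2^13 = 8192
Bit 14: 1 × 2^14 = 16384
Bit 15: 1 × 2^15 = 32768
Sum = 1 + 2 + 8 + 32 + 256 + 1024 + 2048 + 4096 + 8192 + 16384 + 32768
= 64811


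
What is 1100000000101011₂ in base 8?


Group into 3-bit groups: 001100000000101011
  001 = 1
  100 = 4
  000 = 0
  000 = 0
  101 = 5
  011 = 3
= 0o140053


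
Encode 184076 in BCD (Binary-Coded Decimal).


Each digit → 4-bit binary:
  1 → 0001
  8 → 1000
  4 → 0100
  0 → 0000
  7 → 0111
  6 → 0110
= 0001 1000 0100 0000 0111 0110


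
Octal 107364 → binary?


Each octal digit → 3 binary bits:
  1 = 001
  0 = 000
  7 = 111
  3 = 011
  6 = 110
  4 = 100
Concatenate: 001 000 111 011 110 100
= 001000111011110100


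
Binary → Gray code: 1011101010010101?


Binary: 1011101010010101
Gray code: G = B XOR (B >> 1)
B >> 1 = 0101110101001010
1011101010010101 XOR 0101110101001010:
  1 XOR 0 = 1
  0 XOR 1 = 1
  1 XOR 0 = 1
  1 XOR 1 = 0
  1 XOR 1 = 0
  0 XOR 1 = 1
  1 XOR 0 = 1
  0 XOR 1 = 1
  1 XOR 0 = 1
  0 XOR 1 = 1
  0 XOR 0 = 0
  1 XOR 0 = 1
  0 XOR 1 = 1
  1 XOR 0 = 1
  0 XOR 1 = 1
  1 XOR 0 = 1
= 1110011111011111


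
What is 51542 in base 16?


Divide by 16 repeatedly:
51542 ÷ 16 = 3221 remainder 6 (6)
3221 ÷ 16 = 201 remainder 5 (5)
201 ÷ 16 = 12 remainder 9 (9)
12 ÷ 16 = 0 remainder 12 (C)
Reading remainders bottom-up:
= 0xC956


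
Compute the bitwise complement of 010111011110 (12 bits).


Original: 010111011110
Invert all bits:
  bit 0: 0 → 1
  bit 1: 1 → 0
  bit 2: 0 → 1
  bit 3: 1 → 0
  bit 4: 1 → 0
  bit 5: 1 → 0
  bit 6: 0 → 1
  bit 7: 1 → 0
  bit 8: 1 → 0
  bit 9: 1 → 0
  bit 10: 1 → 0
  bit 11: 0 → 1
= 101000100001


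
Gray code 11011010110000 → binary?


Gray code: 11011010110000
MSB stays the same: 1
Each subsequent bit = prev_binary XOR current_gray:
  B[1] = 1 XOR 1 = 0
  B[2] = 0 XOR 0 = 0
  B[3] = 0 XOR 1 = 1
  B[4] = 1 XOR 1 = 0
  B[5] = 0 XOR 0 = 0
  B[6] = 0 XOR 1 = 1
  B[7] = 1 XOR 0 = 1
  B[8] = 1 XOR 1 = 0
  B[9] = 0 XOR 1 = 1
  B[10] = 1 XOR 0 = 1
  B[11] = 1 XOR 0 = 1
  B[12] = 1 XOR 0 = 1
  B[13] = 1 XOR 0 = 1
= 10010011011111 (9439 decimal)


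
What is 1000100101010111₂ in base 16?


Group into 4-bit nibbles: 1000100101010111
  1000 = 8
  1001 = 9
  0101 = 5
  0111 = 7
= 0x8957


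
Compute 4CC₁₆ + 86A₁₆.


Align and add column by column (LSB to MSB, each column mod 16 with carry):
  04CC
+ 086A
  ----
  col 0: C(12) + A(10) + 0 (carry in) = 22 → 6(6), carry out 1
  col 1: C(12) + 6(6) + 1 (carry in) = 19 → 3(3), carry out 1
  col 2: 4(4) + 8(8) + 1 (carry in) = 13 → D(13), carry out 0
  col 3: 0(0) + 0(0) + 0 (carry in) = 0 → 0(0), carry out 0
Reading digits MSB→LSB: 0D36
Strip leading zeros: D36
= 0xD36


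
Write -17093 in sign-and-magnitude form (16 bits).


Sign bit: 1 (negative)
Magnitude: 17093 = 100001011000101
= 1100001011000101


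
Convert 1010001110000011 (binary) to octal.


Group into 3-bit groups: 001010001110000011
  001 = 1
  010 = 2
  001 = 1
  110 = 6
  000 = 0
  011 = 3
= 0o121603


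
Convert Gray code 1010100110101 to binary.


Gray code: 1010100110101
MSB stays the same: 1
Each subsequent bit = prev_binary XOR current_gray:
  B[1] = 1 XOR 0 = 1
  B[2] = 1 XOR 1 = 0
  B[3] = 0 XOR 0 = 0
  B[4] = 0 XOR 1 = 1
  B[5] = 1 XOR 0 = 1
  B[6] = 1 XOR 0 = 1
  B[7] = 1 XOR 1 = 0
  B[8] = 0 XOR 1 = 1
  B[9] = 1 XOR 0 = 1
  B[10] = 1 XOR 1 = 0
  B[11] = 0 XOR 0 = 0
  B[12] = 0 XOR 1 = 1
= 1100111011001 (6617 decimal)


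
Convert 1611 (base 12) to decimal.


Positional values (base 12):
  1 × 12^0 = 1 × 1 = 1
  1 × 12^1 = 1 × 12 = 12
  6 × 12^2 = 6 × 144 = 864
  1 × 12^3 = 1 × 1728 = 1728
Sum = 1 + 12 + 864 + 1728
= 2605


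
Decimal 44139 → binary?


Divide by 2 repeatedly:
44139 ÷ 2 = 22069 remainder 1
22069 ÷ 2 = 11034 remainder 1
11034 ÷ 2 = 5517 remainder 0
5517 ÷ 2 = 2758 remainder 1
2758 ÷ 2 = 1379 remainder 0
1379 ÷ 2 = 689 remainder 1
689 ÷ 2 = 344 remainder 1
344 ÷ 2 = 172 remainder 0
172 ÷ 2 = 86 remainder 0
86 ÷ 2 = 43 remainder 0
43 ÷ 2 = 21 remainder 1
21 ÷ 2 = 10 remainder 1
10 ÷ 2 = 5 remainder 0
5 ÷ 2 = 2 remainder 1
2 ÷ 2 = 1 remainder 0
1 ÷ 2 = 0 remainder 1
Reading remainders bottom-up:
= 1010110001101011


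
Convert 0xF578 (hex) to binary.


Each hex digit → 4 binary bits:
  F = 1111
  5 = 0101
  7 = 0111
  8 = 1000
Concatenate: 1111 0101 0111 1000
= 1111010101111000


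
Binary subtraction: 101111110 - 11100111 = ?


Align and subtract column by column (LSB to MSB, borrowing when needed):
  101111110
- 011100111
  ---------
  col 0: (0 - 0 borrow-in) - 1 → borrow from next column: (0+2) - 1 = 1, borrow out 1
  col 1: (1 - 1 borrow-in) - 1 → borrow from next column: (0+2) - 1 = 1, borrow out 1
  col 2: (1 - 1 borrow-in) - 1 → borrow from next column: (0+2) - 1 = 1, borrow out 1
  col 3: (1 - 1 borrow-in) - 0 → 0 - 0 = 0, borrow out 0
  col 4: (1 - 0 borrow-in) - 0 → 1 - 0 = 1, borrow out 0
  col 5: (1 - 0 borrow-in) - 1 → 1 - 1 = 0, borrow out 0
  col 6: (1 - 0 borrow-in) - 1 → 1 - 1 = 0, borrow out 0
  col 7: (0 - 0 borrow-in) - 1 → borrow from next column: (0+2) - 1 = 1, borrow out 1
  col 8: (1 - 1 borrow-in) - 0 → 0 - 0 = 0, borrow out 0
Reading bits MSB→LSB: 010010111
Strip leading zeros: 10010111
= 10010111


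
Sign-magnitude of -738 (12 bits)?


Sign bit: 1 (negative)
Magnitude: 738 = 01011100010
= 101011100010


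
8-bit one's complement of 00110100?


Original: 00110100
Invert all bits:
  bit 0: 0 → 1
  bit 1: 0 → 1
  bit 2: 1 → 0
  bit 3: 1 → 0
  bit 4: 0 → 1
  bit 5: 1 → 0
  bit 6: 0 → 1
  bit 7: 0 → 1
= 11001011


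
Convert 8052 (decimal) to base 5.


Divide by 5 repeatedly:
8052 ÷ 5 = 1610 remainder 2
1610 ÷ 5 = 322 remainder 0
322 ÷ 5 = 64 remainder 2
64 ÷ 5 = 12 remainder 4
12 ÷ 5 = 2 remainder 2
2 ÷ 5 = 0 remainder 2
Reading remainders bottom-up:
= 224202


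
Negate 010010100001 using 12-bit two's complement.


Original: 010010100001
Step 1 - Invert all bits: 101101011110
Step 2 - Add 1: 101101011110 + 1
= 101101011111 (represents -1185)


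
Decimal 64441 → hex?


Divide by 16 repeatedly:
64441 ÷ 16 = 4027 remainder 9 (9)
4027 ÷ 16 = 251 remainder 11 (B)
251 ÷ 16 = 15 remainder 11 (B)
15 ÷ 16 = 0 remainder 15 (F)
Reading remainders bottom-up:
= 0xFBB9


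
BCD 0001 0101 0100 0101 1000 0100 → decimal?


Each 4-bit group → digit:
  0001 → 1
  0101 → 5
  0100 → 4
  0101 → 5
  1000 → 8
  0100 → 4
= 154584


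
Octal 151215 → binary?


Each octal digit → 3 binary bits:
  1 = 001
  5 = 101
  1 = 001
  2 = 010
  1 = 001
  5 = 101
Concatenate: 001 101 001 010 001 101
= 001101001010001101


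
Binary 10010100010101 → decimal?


Positional values:
Bit 0: 1 × 2^0 = 1
Bit 2: 1 × 2^2 = 4
Bit 4: 1 × 2^4 = 16
Bit 8: 1 × 2^8 = 256
Bit 10: 1 × 2^10 = 1024
Bit 13: 1 × 2^13 = 8192
Sum = 1 + 4 + 16 + 256 + 1024 + 8192
= 9493


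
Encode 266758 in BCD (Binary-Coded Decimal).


Each digit → 4-bit binary:
  2 → 0010
  6 → 0110
  6 → 0110
  7 → 0111
  5 → 0101
  8 → 1000
= 0010 0110 0110 0111 0101 1000


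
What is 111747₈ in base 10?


Positional values:
Position 0: 7 × 8^0 = 7
Position 1: 4 × 8^1 = 32
Position 2: 7 × 8^2 = 448
Position 3: 1 × 8^3 = 512
Position 4: 1 × 8^4 = 4096
Position 5: 1 × 8^5 = 32768
Sum = 7 + 32 + 448 + 512 + 4096 + 32768
= 37863


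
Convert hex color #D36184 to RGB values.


Hex: #D36184
R = D3₁₆ = 211
G = 61₁₆ = 97
B = 84₁₆ = 132
= RGB(211, 97, 132)


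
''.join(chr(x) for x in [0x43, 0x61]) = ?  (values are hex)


Codes (hex): 0x43 0x61
Per-code ASCII lookup:
  0x43 = 67  (range 65-90: uppercase, 67 - 65 = 2) → 'C'
  0x61 = 97  (range 97-122: lowercase, 97 - 97 = 0) → 'a'
= 'Ca'


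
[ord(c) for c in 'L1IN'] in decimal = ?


String: 'L1IN'  (4 characters)
Per-character ASCII lookup:
  'L': uppercase starts at 65: 'L' = 65 + 11 = 76
  '1': digits start at 48: '1' = 48 + 1 = 49
  'I': uppercase starts at 65: 'I' = 65 + 8 = 73
  'N': uppercase starts at 65: 'N' = 65 + 13 = 78
= 76 49 73 78


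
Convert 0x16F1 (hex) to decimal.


Positional values:
Position 0: 1 × 16^0 = 1 × 1 = 1
Position 1: F × 16^1 = 15 × 16 = 240
Position 2: 6 × 16^2 = 6 × 256 = 1536
Position 3: 1 × 16^3 = 1 × 4096 = 4096
Sum = 1 + 240 + 1536 + 4096
= 5873


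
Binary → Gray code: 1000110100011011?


Binary: 1000110100011011
Gray code: G = B XOR (B >> 1)
B >> 1 = 0100011010001101
1000110100011011 XOR 0100011010001101:
  1 XOR 0 = 1
  0 XOR 1 = 1
  0 XOR 0 = 0
  0 XOR 0 = 0
  1 XOR 0 = 1
  1 XOR 1 = 0
  0 XOR 1 = 1
  1 XOR 0 = 1
  0 XOR 1 = 1
  0 XOR 0 = 0
  0 XOR 0 = 0
  1 XOR 0 = 1
  1 XOR 1 = 0
  0 XOR 1 = 1
  1 XOR 0 = 1
  1 XOR 1 = 0
= 1100101110010110


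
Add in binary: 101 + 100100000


Align and add column by column (LSB to MSB, carry propagating):
  0000000101
+ 0100100000
  ----------
  col 0: 1 + 0 + 0 (carry in) = 1 → bit 1, carry out 0
  col 1: 0 + 0 + 0 (carry in) = 0 → bit 0, carry out 0
  col 2: 1 + 0 + 0 (carry in) = 1 → bit 1, carry out 0
  col 3: 0 + 0 + 0 (carry in) = 0 → bit 0, carry out 0
  col 4: 0 + 0 + 0 (carry in) = 0 → bit 0, carry out 0
  col 5: 0 + 1 + 0 (carry in) = 1 → bit 1, carry out 0
  col 6: 0 + 0 + 0 (carry in) = 0 → bit 0, carry out 0
  col 7: 0 + 0 + 0 (carry in) = 0 → bit 0, carry out 0
  col 8: 0 + 1 + 0 (carry in) = 1 → bit 1, carry out 0
  col 9: 0 + 0 + 0 (carry in) = 0 → bit 0, carry out 0
Reading bits MSB→LSB: 0100100101
Strip leading zeros: 100100101
= 100100101


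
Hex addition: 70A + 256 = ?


Align and add column by column (LSB to MSB, each column mod 16 with carry):
  070A
+ 0256
  ----
  col 0: A(10) + 6(6) + 0 (carry in) = 16 → 0(0), carry out 1
  col 1: 0(0) + 5(5) + 1 (carry in) = 6 → 6(6), carry out 0
  col 2: 7(7) + 2(2) + 0 (carry in) = 9 → 9(9), carry out 0
  col 3: 0(0) + 0(0) + 0 (carry in) = 0 → 0(0), carry out 0
Reading digits MSB→LSB: 0960
Strip leading zeros: 960
= 0x960


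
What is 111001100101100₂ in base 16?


Group into 4-bit nibbles: 0111001100101100
  0111 = 7
  0011 = 3
  0010 = 2
  1100 = C
= 0x732C


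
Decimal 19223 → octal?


Divide by 8 repeatedly:
19223 ÷ 8 = 2402 remainder 7
2402 ÷ 8 = 300 remainder 2
300 ÷ 8 = 37 remainder 4
37 ÷ 8 = 4 remainder 5
4 ÷ 8 = 0 remainder 4
Reading remainders bottom-up:
= 0o45427


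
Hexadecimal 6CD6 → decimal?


Positional values:
Position 0: 6 × 16^0 = 6 × 1 = 6
Position 1: D × 16^1 = 13 × 16 = 208
Position 2: C × 16^2 = 12 × 256 = 3072
Position 3: 6 × 16^3 = 6 × 4096 = 24576
Sum = 6 + 208 + 3072 + 24576
= 27862


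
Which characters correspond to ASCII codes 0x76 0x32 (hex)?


Codes (hex): 0x76 0x32
Per-code ASCII lookup:
  0x76 = 118  (range 97-122: lowercase, 118 - 97 = 21) → 'v'
  0x32 = 50  (range 48-57: digits, 50 - 48 = 2) → '2'
= 'v2'


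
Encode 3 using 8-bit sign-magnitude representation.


Sign bit: 0 (positive)
Magnitude: 3 = 0000011
= 00000011


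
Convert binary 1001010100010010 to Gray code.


Binary: 1001010100010010
Gray code: G = B XOR (B >> 1)
B >> 1 = 0100101010001001
1001010100010010 XOR 0100101010001001:
  1 XOR 0 = 1
  0 XOR 1 = 1
  0 XOR 0 = 0
  1 XOR 0 = 1
  0 XOR 1 = 1
  1 XOR 0 = 1
  0 XOR 1 = 1
  1 XOR 0 = 1
  0 XOR 1 = 1
  0 XOR 0 = 0
  0 XOR 0 = 0
  1 XOR 0 = 1
  0 XOR 1 = 1
  0 XOR 0 = 0
  1 XOR 0 = 1
  0 XOR 1 = 1
= 1101111110011011


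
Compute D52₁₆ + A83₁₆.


Align and add column by column (LSB to MSB, each column mod 16 with carry):
  0D52
+ 0A83
  ----
  col 0: 2(2) + 3(3) + 0 (carry in) = 5 → 5(5), carry out 0
  col 1: 5(5) + 8(8) + 0 (carry in) = 13 → D(13), carry out 0
  col 2: D(13) + A(10) + 0 (carry in) = 23 → 7(7), carry out 1
  col 3: 0(0) + 0(0) + 1 (carry in) = 1 → 1(1), carry out 0
Reading digits MSB→LSB: 17D5
Strip leading zeros: 17D5
= 0x17D5


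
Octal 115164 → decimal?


Positional values:
Position 0: 4 × 8^0 = 4
Position 1: 6 × 8^1 = 48
Position 2: 1 × 8^2 = 64
Position 3: 5 × 8^3 = 2560
Position 4: 1 × 8^4 = 4096
Position 5: 1 × 8^5 = 32768
Sum = 4 + 48 + 64 + 2560 + 4096 + 32768
= 39540


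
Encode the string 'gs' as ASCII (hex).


String: 'gs'  (2 characters)
Per-character ASCII lookup:
  'g': lowercase starts at 97: 'g' = 97 + 6 = 103 → 0x67
  's': lowercase starts at 97: 's' = 97 + 18 = 115 → 0x73
= 0x67 0x73


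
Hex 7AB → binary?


Each hex digit → 4 binary bits:
  7 = 0111
  A = 1010
  B = 1011
Concatenate: 0111 1010 1011
= 011110101011


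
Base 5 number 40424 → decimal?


Positional values (base 5):
  4 × 5^0 = 4 × 1 = 4
  2 × 5^1 = 2 × 5 = 10
  4 × 5^2 = 4 × 25 = 100
  0 × 5^3 = 0 × 125 = 0
  4 × 5^4 = 4 × 625 = 2500
Sum = 4 + 10 + 100 + 0 + 2500
= 2614


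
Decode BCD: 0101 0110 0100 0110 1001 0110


Each 4-bit group → digit:
  0101 → 5
  0110 → 6
  0100 → 4
  0110 → 6
  1001 → 9
  0110 → 6
= 564696


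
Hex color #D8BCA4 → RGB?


Hex: #D8BCA4
R = D8₁₆ = 216
G = BC₁₆ = 188
B = A4₁₆ = 164
= RGB(216, 188, 164)


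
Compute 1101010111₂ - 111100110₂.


Align and subtract column by column (LSB to MSB, borrowing when needed):
  1101010111
- 0111100110
  ----------
  col 0: (1 - 0 borrow-in) - 0 → 1 - 0 = 1, borrow out 0
  col 1: (1 - 0 borrow-in) - 1 → 1 - 1 = 0, borrow out 0
  col 2: (1 - 0 borrow-in) - 1 → 1 - 1 = 0, borrow out 0
  col 3: (0 - 0 borrow-in) - 0 → 0 - 0 = 0, borrow out 0
  col 4: (1 - 0 borrow-in) - 0 → 1 - 0 = 1, borrow out 0
  col 5: (0 - 0 borrow-in) - 1 → borrow from next column: (0+2) - 1 = 1, borrow out 1
  col 6: (1 - 1 borrow-in) - 1 → borrow from next column: (0+2) - 1 = 1, borrow out 1
  col 7: (0 - 1 borrow-in) - 1 → borrow from next column: (-1+2) - 1 = 0, borrow out 1
  col 8: (1 - 1 borrow-in) - 1 → borrow from next column: (0+2) - 1 = 1, borrow out 1
  col 9: (1 - 1 borrow-in) - 0 → 0 - 0 = 0, borrow out 0
Reading bits MSB→LSB: 0101110001
Strip leading zeros: 101110001
= 101110001


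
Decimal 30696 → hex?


Divide by 16 repeatedly:
30696 ÷ 16 = 1918 remainder 8 (8)
1918 ÷ 16 = 119 remainder 14 (E)
119 ÷ 16 = 7 remainder 7 (7)
7 ÷ 16 = 0 remainder 7 (7)
Reading remainders bottom-up:
= 0x77E8


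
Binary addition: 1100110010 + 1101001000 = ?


Align and add column by column (LSB to MSB, carry propagating):
  01100110010
+ 01101001000
  -----------
  col 0: 0 + 0 + 0 (carry in) = 0 → bit 0, carry out 0
  col 1: 1 + 0 + 0 (carry in) = 1 → bit 1, carry out 0
  col 2: 0 + 0 + 0 (carry in) = 0 → bit 0, carry out 0
  col 3: 0 + 1 + 0 (carry in) = 1 → bit 1, carry out 0
  col 4: 1 + 0 + 0 (carry in) = 1 → bit 1, carry out 0
  col 5: 1 + 0 + 0 (carry in) = 1 → bit 1, carry out 0
  col 6: 0 + 1 + 0 (carry in) = 1 → bit 1, carry out 0
  col 7: 0 + 0 + 0 (carry in) = 0 → bit 0, carry out 0
  col 8: 1 + 1 + 0 (carry in) = 2 → bit 0, carry out 1
  col 9: 1 + 1 + 1 (carry in) = 3 → bit 1, carry out 1
  col 10: 0 + 0 + 1 (carry in) = 1 → bit 1, carry out 0
Reading bits MSB→LSB: 11001111010
Strip leading zeros: 11001111010
= 11001111010


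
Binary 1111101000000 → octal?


Group into 3-bit groups: 001111101000000
  001 = 1
  111 = 7
  101 = 5
  000 = 0
  000 = 0
= 0o17500


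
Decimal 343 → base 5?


Divide by 5 repeatedly:
343 ÷ 5 = 68 remainder 3
68 ÷ 5 = 13 remainder 3
13 ÷ 5 = 2 remainder 3
2 ÷ 5 = 0 remainder 2
Reading remainders bottom-up:
= 2333


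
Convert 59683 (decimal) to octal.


Divide by 8 repeatedly:
59683 ÷ 8 = 7460 remainder 3
7460 ÷ 8 = 932 remainder 4
932 ÷ 8 = 116 remainder 4
116 ÷ 8 = 14 remainder 4
14 ÷ 8 = 1 remainder 6
1 ÷ 8 = 0 remainder 1
Reading remainders bottom-up:
= 0o164443


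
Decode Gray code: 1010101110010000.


Gray code: 1010101110010000
MSB stays the same: 1
Each subsequent bit = prev_binary XOR current_gray:
  B[1] = 1 XOR 0 = 1
  B[2] = 1 XOR 1 = 0
  B[3] = 0 XOR 0 = 0
  B[4] = 0 XOR 1 = 1
  B[5] = 1 XOR 0 = 1
  B[6] = 1 XOR 1 = 0
  B[7] = 0 XOR 1 = 1
  B[8] = 1 XOR 1 = 0
  B[9] = 0 XOR 0 = 0
  B[10] = 0 XOR 0 = 0
  B[11] = 0 XOR 1 = 1
  B[12] = 1 XOR 0 = 1
  B[13] = 1 XOR 0 = 1
  B[14] = 1 XOR 0 = 1
  B[15] = 1 XOR 0 = 1
= 1100110100011111 (52511 decimal)


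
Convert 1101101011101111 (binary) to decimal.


Positional values:
Bit 0: 1 × 2^0 = 1
Bit 1: 1 × 2^1 = 2
Bit 2: 1 × 2^2 = 4
Bit 3: 1 × 2^3 = 8
Bit 5: 1 × 2^5 = 32
Bit 6: 1 × 2^6 = 64
Bit 7: 1 × 2^7 = 128
Bit 9: 1 × 2^9 = 512
Bit 11: 1 × 2^11 = 2048
Bit 12: 1 × 2^12 = 4096
Bit 14: 1 × 2^14 = 16384
Bit 15: 1 × 2^15 = 32768
Sum = 1 + 2 + 4 + 8 + 32 + 64 + 128 + 512 + 2048 + 4096 + 16384 + 32768
= 56047


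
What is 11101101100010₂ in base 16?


Group into 4-bit nibbles: 0011101101100010
  0011 = 3
  1011 = B
  0110 = 6
  0010 = 2
= 0x3B62


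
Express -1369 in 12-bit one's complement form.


Original: 010101011001
Invert all bits:
  bit 0: 0 → 1
  bit 1: 1 → 0
  bit 2: 0 → 1
  bit 3: 1 → 0
  bit 4: 0 → 1
  bit 5: 1 → 0
  bit 6: 0 → 1
  bit 7: 1 → 0
  bit 8: 1 → 0
  bit 9: 0 → 1
  bit 10: 0 → 1
  bit 11: 1 → 0
= 101010100110


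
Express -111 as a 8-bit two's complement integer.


Original: 01101111
Step 1 - Invert all bits: 10010000
Step 2 - Add 1: 10010000 + 1
= 10010001 (represents -111)


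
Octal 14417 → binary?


Each octal digit → 3 binary bits:
  1 = 001
  4 = 100
  4 = 100
  1 = 001
  7 = 111
Concatenate: 001 100 100 001 111
= 001100100001111


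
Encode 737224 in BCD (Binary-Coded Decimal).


Each digit → 4-bit binary:
  7 → 0111
  3 → 0011
  7 → 0111
  2 → 0010
  2 → 0010
  4 → 0100
= 0111 0011 0111 0010 0010 0100


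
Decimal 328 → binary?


Divide by 2 repeatedly:
328 ÷ 2 = 164 remainder 0
164 ÷ 2 = 82 remainder 0
82 ÷ 2 = 41 remainder 0
41 ÷ 2 = 20 remainder 1
20 ÷ 2 = 10 remainder 0
10 ÷ 2 = 5 remainder 0
5 ÷ 2 = 2 remainder 1
2 ÷ 2 = 1 remainder 0
1 ÷ 2 = 0 remainder 1
Reading remainders bottom-up:
= 101001000


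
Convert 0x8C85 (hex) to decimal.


Positional values:
Position 0: 5 × 16^0 = 5 × 1 = 5
Position 1: 8 × 16^1 = 8 × 16 = 128
Position 2: C × 16^2 = 12 × 256 = 3072
Position 3: 8 × 16^3 = 8 × 4096 = 32768
Sum = 5 + 128 + 3072 + 32768
= 35973


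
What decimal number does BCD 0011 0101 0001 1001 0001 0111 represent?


Each 4-bit group → digit:
  0011 → 3
  0101 → 5
  0001 → 1
  1001 → 9
  0001 → 1
  0111 → 7
= 351917


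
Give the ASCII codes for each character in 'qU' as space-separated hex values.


String: 'qU'  (2 characters)
Per-character ASCII lookup:
  'q': lowercase starts at 97: 'q' = 97 + 16 = 113 → 0x71
  'U': uppercase starts at 65: 'U' = 65 + 20 = 85 → 0x55
= 0x71 0x55


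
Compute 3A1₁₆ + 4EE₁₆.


Align and add column by column (LSB to MSB, each column mod 16 with carry):
  03A1
+ 04EE
  ----
  col 0: 1(1) + E(14) + 0 (carry in) = 15 → F(15), carry out 0
  col 1: A(10) + E(14) + 0 (carry in) = 24 → 8(8), carry out 1
  col 2: 3(3) + 4(4) + 1 (carry in) = 8 → 8(8), carry out 0
  col 3: 0(0) + 0(0) + 0 (carry in) = 0 → 0(0), carry out 0
Reading digits MSB→LSB: 088F
Strip leading zeros: 88F
= 0x88F


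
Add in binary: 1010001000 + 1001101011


Align and add column by column (LSB to MSB, carry propagating):
  01010001000
+ 01001101011
  -----------
  col 0: 0 + 1 + 0 (carry in) = 1 → bit 1, carry out 0
  col 1: 0 + 1 + 0 (carry in) = 1 → bit 1, carry out 0
  col 2: 0 + 0 + 0 (carry in) = 0 → bit 0, carry out 0
  col 3: 1 + 1 + 0 (carry in) = 2 → bit 0, carry out 1
  col 4: 0 + 0 + 1 (carry in) = 1 → bit 1, carry out 0
  col 5: 0 + 1 + 0 (carry in) = 1 → bit 1, carry out 0
  col 6: 0 + 1 + 0 (carry in) = 1 → bit 1, carry out 0
  col 7: 1 + 0 + 0 (carry in) = 1 → bit 1, carry out 0
  col 8: 0 + 0 + 0 (carry in) = 0 → bit 0, carry out 0
  col 9: 1 + 1 + 0 (carry in) = 2 → bit 0, carry out 1
  col 10: 0 + 0 + 1 (carry in) = 1 → bit 1, carry out 0
Reading bits MSB→LSB: 10011110011
Strip leading zeros: 10011110011
= 10011110011


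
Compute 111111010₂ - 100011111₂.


Align and subtract column by column (LSB to MSB, borrowing when needed):
  111111010
- 100011111
  ---------
  col 0: (0 - 0 borrow-in) - 1 → borrow from next column: (0+2) - 1 = 1, borrow out 1
  col 1: (1 - 1 borrow-in) - 1 → borrow from next column: (0+2) - 1 = 1, borrow out 1
  col 2: (0 - 1 borrow-in) - 1 → borrow from next column: (-1+2) - 1 = 0, borrow out 1
  col 3: (1 - 1 borrow-in) - 1 → borrow from next column: (0+2) - 1 = 1, borrow out 1
  col 4: (1 - 1 borrow-in) - 1 → borrow from next column: (0+2) - 1 = 1, borrow out 1
  col 5: (1 - 1 borrow-in) - 0 → 0 - 0 = 0, borrow out 0
  col 6: (1 - 0 borrow-in) - 0 → 1 - 0 = 1, borrow out 0
  col 7: (1 - 0 borrow-in) - 0 → 1 - 0 = 1, borrow out 0
  col 8: (1 - 0 borrow-in) - 1 → 1 - 1 = 0, borrow out 0
Reading bits MSB→LSB: 011011011
Strip leading zeros: 11011011
= 11011011


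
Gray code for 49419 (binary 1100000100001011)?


Binary: 1100000100001011
Gray code: G = B XOR (B >> 1)
B >> 1 = 0110000010000101
1100000100001011 XOR 0110000010000101:
  1 XOR 0 = 1
  1 XOR 1 = 0
  0 XOR 1 = 1
  0 XOR 0 = 0
  0 XOR 0 = 0
  0 XOR 0 = 0
  0 XOR 0 = 0
  1 XOR 0 = 1
  0 XOR 1 = 1
  0 XOR 0 = 0
  0 XOR 0 = 0
  0 XOR 0 = 0
  1 XOR 0 = 1
  0 XOR 1 = 1
  1 XOR 0 = 1
  1 XOR 1 = 0
= 1010000110001110


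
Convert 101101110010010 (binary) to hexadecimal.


Group into 4-bit nibbles: 0101101110010010
  0101 = 5
  1011 = B
  1001 = 9
  0010 = 2
= 0x5B92


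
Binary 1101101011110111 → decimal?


Positional values:
Bit 0: 1 × 2^0 = 1
Bit 1: 1 × 2^1 = 2
Bit 2: 1 × 2^2 = 4
Bit 4: 1 × 2^4 = 16
Bit 5: 1 × 2^5 = 32
Bit 6: 1 × 2^6 = 64
Bit 7: 1 × 2^7 = 128
Bit 9: 1 × 2^9 = 512
Bit 11: 1 × 2^11 = 2048
Bit 12: 1 × 2^12 = 4096
Bit 14: 1 × 2^14 = 16384
Bit 15: 1 × 2^15 = 32768
Sum = 1 + 2 + 4 + 16 + 32 + 64 + 128 + 512 + 2048 + 4096 + 16384 + 32768
= 56055


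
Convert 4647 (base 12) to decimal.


Positional values (base 12):
  7 × 12^0 = 7 × 1 = 7
  4 × 12^1 = 4 × 12 = 48
  6 × 12^2 = 6 × 144 = 864
  4 × 12^3 = 4 × 1728 = 6912
Sum = 7 + 48 + 864 + 6912
= 7831


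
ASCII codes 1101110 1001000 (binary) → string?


Codes (binary): 1101110 1001000
Per-code ASCII lookup:
  1101110 = 110  (range 97-122: lowercase, 110 - 97 = 13) → 'n'
  1001000 = 72  (range 65-90: uppercase, 72 - 65 = 7) → 'H'
= 'nH'


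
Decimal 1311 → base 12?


Divide by 12 repeatedly:
1311 ÷ 12 = 109 remainder 3
109 ÷ 12 = 9 remainder 1
9 ÷ 12 = 0 remainder 9
Reading remainders bottom-up:
= 913


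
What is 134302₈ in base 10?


Positional values:
Position 0: 2 × 8^0 = 2
Position 1: 0 × 8^1 = 0
Position 2: 3 × 8^2 = 192
Position 3: 4 × 8^3 = 2048
Position 4: 3 × 8^4 = 12288
Position 5: 1 × 8^5 = 32768
Sum = 2 + 0 + 192 + 2048 + 12288 + 32768
= 47298


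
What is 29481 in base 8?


Divide by 8 repeatedly:
29481 ÷ 8 = 3685 remainder 1
3685 ÷ 8 = 460 remainder 5
460 ÷ 8 = 57 remainder 4
57 ÷ 8 = 7 remainder 1
7 ÷ 8 = 0 remainder 7
Reading remainders bottom-up:
= 0o71451


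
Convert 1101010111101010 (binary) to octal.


Group into 3-bit groups: 001101010111101010
  001 = 1
  101 = 5
  010 = 2
  111 = 7
  101 = 5
  010 = 2
= 0o152752


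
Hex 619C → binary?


Each hex digit → 4 binary bits:
  6 = 0110
  1 = 0001
  9 = 1001
  C = 1100
Concatenate: 0110 0001 1001 1100
= 0110000110011100


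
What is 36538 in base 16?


Divide by 16 repeatedly:
36538 ÷ 16 = 2283 remainder 10 (A)
2283 ÷ 16 = 142 remainder 11 (B)
142 ÷ 16 = 8 remainder 14 (E)
8 ÷ 16 = 0 remainder 8 (8)
Reading remainders bottom-up:
= 0x8EBA


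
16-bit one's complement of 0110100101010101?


Original: 0110100101010101
Invert all bits:
  bit 0: 0 → 1
  bit 1: 1 → 0
  bit 2: 1 → 0
  bit 3: 0 → 1
  bit 4: 1 → 0
  bit 5: 0 → 1
  bit 6: 0 → 1
  bit 7: 1 → 0
  bit 8: 0 → 1
  bit 9: 1 → 0
  bit 10: 0 → 1
  bit 11: 1 → 0
  bit 12: 0 → 1
  bit 13: 1 → 0
  bit 14: 0 → 1
  bit 15: 1 → 0
= 1001011010101010


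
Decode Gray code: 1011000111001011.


Gray code: 1011000111001011
MSB stays the same: 1
Each subsequent bit = prev_binary XOR current_gray:
  B[1] = 1 XOR 0 = 1
  B[2] = 1 XOR 1 = 0
  B[3] = 0 XOR 1 = 1
  B[4] = 1 XOR 0 = 1
  B[5] = 1 XOR 0 = 1
  B[6] = 1 XOR 0 = 1
  B[7] = 1 XOR 1 = 0
  B[8] = 0 XOR 1 = 1
  B[9] = 1 XOR 1 = 0
  B[10] = 0 XOR 0 = 0
  B[11] = 0 XOR 0 = 0
  B[12] = 0 XOR 1 = 1
  B[13] = 1 XOR 0 = 1
  B[14] = 1 XOR 1 = 0
  B[15] = 0 XOR 1 = 1
= 1101111010001101 (56973 decimal)


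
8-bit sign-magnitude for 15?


Sign bit: 0 (positive)
Magnitude: 15 = 0001111
= 00001111


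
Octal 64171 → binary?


Each octal digit → 3 binary bits:
  6 = 110
  4 = 100
  1 = 001
  7 = 111
  1 = 001
Concatenate: 110 100 001 111 001
= 110100001111001


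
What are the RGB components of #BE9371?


Hex: #BE9371
R = BE₁₆ = 190
G = 93₁₆ = 147
B = 71₁₆ = 113
= RGB(190, 147, 113)


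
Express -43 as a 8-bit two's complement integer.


Original: 00101011
Step 1 - Invert all bits: 11010100
Step 2 - Add 1: 11010100 + 1
= 11010101 (represents -43)


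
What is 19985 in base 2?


Divide by 2 repeatedly:
19985 ÷ 2 = 9992 remainder 1
9992 ÷ 2 = 4996 remainder 0
4996 ÷ 2 = 2498 remainder 0
2498 ÷ 2 = 1249 remainder 0
1249 ÷ 2 = 624 remainder 1
624 ÷ 2 = 312 remainder 0
312 ÷ 2 = 156 remainder 0
156 ÷ 2 = 78 remainder 0
78 ÷ 2 = 39 remainder 0
39 ÷ 2 = 19 remainder 1
19 ÷ 2 = 9 remainder 1
9 ÷ 2 = 4 remainder 1
4 ÷ 2 = 2 remainder 0
2 ÷ 2 = 1 remainder 0
1 ÷ 2 = 0 remainder 1
Reading remainders bottom-up:
= 100111000010001


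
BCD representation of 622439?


Each digit → 4-bit binary:
  6 → 0110
  2 → 0010
  2 → 0010
  4 → 0100
  3 → 0011
  9 → 1001
= 0110 0010 0010 0100 0011 1001


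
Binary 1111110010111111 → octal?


Group into 3-bit groups: 001111110010111111
  001 = 1
  111 = 7
  110 = 6
  010 = 2
  111 = 7
  111 = 7
= 0o176277


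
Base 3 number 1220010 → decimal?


Positional values (base 3):
  0 × 3^0 = 0 × 1 = 0
  1 × 3^1 = 1 × 3 = 3
  0 × 3^2 = 0 × 9 = 0
  0 × 3^3 = 0 × 27 = 0
  2 × 3^4 = 2 × 81 = 162
  2 × 3^5 = 2 × 243 = 486
  1 × 3^6 = 1 × 729 = 729
Sum = 0 + 3 + 0 + 0 + 162 + 486 + 729
= 1380


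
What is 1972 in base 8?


Divide by 8 repeatedly:
1972 ÷ 8 = 246 remainder 4
246 ÷ 8 = 30 remainder 6
30 ÷ 8 = 3 remainder 6
3 ÷ 8 = 0 remainder 3
Reading remainders bottom-up:
= 0o3664


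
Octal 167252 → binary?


Each octal digit → 3 binary bits:
  1 = 001
  6 = 110
  7 = 111
  2 = 010
  5 = 101
  2 = 010
Concatenate: 001 110 111 010 101 010
= 001110111010101010


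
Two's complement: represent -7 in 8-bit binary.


Original: 00000111
Step 1 - Invert all bits: 11111000
Step 2 - Add 1: 11111000 + 1
= 11111001 (represents -7)


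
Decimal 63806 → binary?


Divide by 2 repeatedly:
63806 ÷ 2 = 31903 remainder 0
31903 ÷ 2 = 15951 remainder 1
15951 ÷ 2 = 7975 remainder 1
7975 ÷ 2 = 3987 remainder 1
3987 ÷ 2 = 1993 remainder 1
1993 ÷ 2 = 996 remainder 1
996 ÷ 2 = 498 remainder 0
498 ÷ 2 = 249 remainder 0
249 ÷ 2 = 124 remainder 1
124 ÷ 2 = 62 remainder 0
62 ÷ 2 = 31 remainder 0
31 ÷ 2 = 15 remainder 1
15 ÷ 2 = 7 remainder 1
7 ÷ 2 = 3 remainder 1
3 ÷ 2 = 1 remainder 1
1 ÷ 2 = 0 remainder 1
Reading remainders bottom-up:
= 1111100100111110


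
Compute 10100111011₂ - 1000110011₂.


Align and subtract column by column (LSB to MSB, borrowing when needed):
  10100111011
- 01000110011
  -----------
  col 0: (1 - 0 borrow-in) - 1 → 1 - 1 = 0, borrow out 0
  col 1: (1 - 0 borrow-in) - 1 → 1 - 1 = 0, borrow out 0
  col 2: (0 - 0 borrow-in) - 0 → 0 - 0 = 0, borrow out 0
  col 3: (1 - 0 borrow-in) - 0 → 1 - 0 = 1, borrow out 0
  col 4: (1 - 0 borrow-in) - 1 → 1 - 1 = 0, borrow out 0
  col 5: (1 - 0 borrow-in) - 1 → 1 - 1 = 0, borrow out 0
  col 6: (0 - 0 borrow-in) - 0 → 0 - 0 = 0, borrow out 0
  col 7: (0 - 0 borrow-in) - 0 → 0 - 0 = 0, borrow out 0
  col 8: (1 - 0 borrow-in) - 0 → 1 - 0 = 1, borrow out 0
  col 9: (0 - 0 borrow-in) - 1 → borrow from next column: (0+2) - 1 = 1, borrow out 1
  col 10: (1 - 1 borrow-in) - 0 → 0 - 0 = 0, borrow out 0
Reading bits MSB→LSB: 01100001000
Strip leading zeros: 1100001000
= 1100001000


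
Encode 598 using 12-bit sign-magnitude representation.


Sign bit: 0 (positive)
Magnitude: 598 = 01001010110
= 001001010110


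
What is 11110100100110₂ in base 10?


Positional values:
Bit 1: 1 × 2^1 = 2
Bit 2: 1 × 2^2 = 4
Bit 5: 1 × 2^5 = 32
Bit 8: 1 × 2^8 = 256
Bit 10: 1 × 2^10 = 1024
Bit 11: 1 × 2^11 = 2048
Bit 12: 1 × 2^12 = 4096
Bit 13: 1 × 2^13 = 8192
Sum = 2 + 4 + 32 + 256 + 1024 + 2048 + 4096 + 8192
= 15654


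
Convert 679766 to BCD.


Each digit → 4-bit binary:
  6 → 0110
  7 → 0111
  9 → 1001
  7 → 0111
  6 → 0110
  6 → 0110
= 0110 0111 1001 0111 0110 0110


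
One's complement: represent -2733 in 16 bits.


Original: 0000101010101101
Invert all bits:
  bit 0: 0 → 1
  bit 1: 0 → 1
  bit 2: 0 → 1
  bit 3: 0 → 1
  bit 4: 1 → 0
  bit 5: 0 → 1
  bit 6: 1 → 0
  bit 7: 0 → 1
  bit 8: 1 → 0
  bit 9: 0 → 1
  bit 10: 1 → 0
  bit 11: 0 → 1
  bit 12: 1 → 0
  bit 13: 1 → 0
  bit 14: 0 → 1
  bit 15: 1 → 0
= 1111010101010010


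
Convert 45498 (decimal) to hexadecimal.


Divide by 16 repeatedly:
45498 ÷ 16 = 2843 remainder 10 (A)
2843 ÷ 16 = 177 remainder 11 (B)
177 ÷ 16 = 11 remainder 1 (1)
11 ÷ 16 = 0 remainder 11 (B)
Reading remainders bottom-up:
= 0xB1BA


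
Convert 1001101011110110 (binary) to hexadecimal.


Group into 4-bit nibbles: 1001101011110110
  1001 = 9
  1010 = A
  1111 = F
  0110 = 6
= 0x9AF6


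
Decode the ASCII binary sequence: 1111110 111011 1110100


Codes (binary): 1111110 111011 1110100
Per-code ASCII lookup:
  1111110 = 126  (special character) → '~'
  111011 = 59  (special character) → ';'
  1110100 = 116  (range 97-122: lowercase, 116 - 97 = 19) → 't'
= '~;t'


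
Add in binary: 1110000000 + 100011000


Align and add column by column (LSB to MSB, carry propagating):
  01110000000
+ 00100011000
  -----------
  col 0: 0 + 0 + 0 (carry in) = 0 → bit 0, carry out 0
  col 1: 0 + 0 + 0 (carry in) = 0 → bit 0, carry out 0
  col 2: 0 + 0 + 0 (carry in) = 0 → bit 0, carry out 0
  col 3: 0 + 1 + 0 (carry in) = 1 → bit 1, carry out 0
  col 4: 0 + 1 + 0 (carry in) = 1 → bit 1, carry out 0
  col 5: 0 + 0 + 0 (carry in) = 0 → bit 0, carry out 0
  col 6: 0 + 0 + 0 (carry in) = 0 → bit 0, carry out 0
  col 7: 1 + 0 + 0 (carry in) = 1 → bit 1, carry out 0
  col 8: 1 + 1 + 0 (carry in) = 2 → bit 0, carry out 1
  col 9: 1 + 0 + 1 (carry in) = 2 → bit 0, carry out 1
  col 10: 0 + 0 + 1 (carry in) = 1 → bit 1, carry out 0
Reading bits MSB→LSB: 10010011000
Strip leading zeros: 10010011000
= 10010011000


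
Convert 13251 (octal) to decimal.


Positional values:
Position 0: 1 × 8^0 = 1
Position 1: 5 × 8^1 = 40
Position 2: 2 × 8^2 = 128
Position 3: 3 × 8^3 = 1536
Position 4: 1 × 8^4 = 4096
Sum = 1 + 40 + 128 + 1536 + 4096
= 5801


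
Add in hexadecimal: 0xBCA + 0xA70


Align and add column by column (LSB to MSB, each column mod 16 with carry):
  0BCA
+ 0A70
  ----
  col 0: A(10) + 0(0) + 0 (carry in) = 10 → A(10), carry out 0
  col 1: C(12) + 7(7) + 0 (carry in) = 19 → 3(3), carry out 1
  col 2: B(11) + A(10) + 1 (carry in) = 22 → 6(6), carry out 1
  col 3: 0(0) + 0(0) + 1 (carry in) = 1 → 1(1), carry out 0
Reading digits MSB→LSB: 163A
Strip leading zeros: 163A
= 0x163A


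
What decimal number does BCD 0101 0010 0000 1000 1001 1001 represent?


Each 4-bit group → digit:
  0101 → 5
  0010 → 2
  0000 → 0
  1000 → 8
  1001 → 9
  1001 → 9
= 520899


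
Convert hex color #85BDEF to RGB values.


Hex: #85BDEF
R = 85₁₆ = 133
G = BD₁₆ = 189
B = EF₁₆ = 239
= RGB(133, 189, 239)


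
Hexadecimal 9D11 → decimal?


Positional values:
Position 0: 1 × 16^0 = 1 × 1 = 1
Position 1: 1 × 16^1 = 1 × 16 = 16
Position 2: D × 16^2 = 13 × 256 = 3328
Position 3: 9 × 16^3 = 9 × 4096 = 36864
Sum = 1 + 16 + 3328 + 36864
= 40209


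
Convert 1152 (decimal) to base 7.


Divide by 7 repeatedly:
1152 ÷ 7 = 164 remainder 4
164 ÷ 7 = 23 remainder 3
23 ÷ 7 = 3 remainder 2
3 ÷ 7 = 0 remainder 3
Reading remainders bottom-up:
= 3234


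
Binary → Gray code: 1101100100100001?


Binary: 1101100100100001
Gray code: G = B XOR (B >> 1)
B >> 1 = 0110110010010000
1101100100100001 XOR 0110110010010000:
  1 XOR 0 = 1
  1 XOR 1 = 0
  0 XOR 1 = 1
  1 XOR 0 = 1
  1 XOR 1 = 0
  0 XOR 1 = 1
  0 XOR 0 = 0
  1 XOR 0 = 1
  0 XOR 1 = 1
  0 XOR 0 = 0
  1 XOR 0 = 1
  0 XOR 1 = 1
  0 XOR 0 = 0
  0 XOR 0 = 0
  0 XOR 0 = 0
  1 XOR 0 = 1
= 1011010110110001


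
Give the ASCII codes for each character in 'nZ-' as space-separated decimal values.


String: 'nZ-'  (3 characters)
Per-character ASCII lookup:
  'n': lowercase starts at 97: 'n' = 97 + 13 = 110
  'Z': uppercase starts at 65: 'Z' = 65 + 25 = 90
  '-': special character: '-' = 45
= 110 90 45


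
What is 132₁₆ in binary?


Each hex digit → 4 binary bits:
  1 = 0001
  3 = 0011
  2 = 0010
Concatenate: 0001 0011 0010
= 000100110010


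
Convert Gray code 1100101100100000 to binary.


Gray code: 1100101100100000
MSB stays the same: 1
Each subsequent bit = prev_binary XOR current_gray:
  B[1] = 1 XOR 1 = 0
  B[2] = 0 XOR 0 = 0
  B[3] = 0 XOR 0 = 0
  B[4] = 0 XOR 1 = 1
  B[5] = 1 XOR 0 = 1
  B[6] = 1 XOR 1 = 0
  B[7] = 0 XOR 1 = 1
  B[8] = 1 XOR 0 = 1
  B[9] = 1 XOR 0 = 1
  B[10] = 1 XOR 1 = 0
  B[11] = 0 XOR 0 = 0
  B[12] = 0 XOR 0 = 0
  B[13] = 0 XOR 0 = 0
  B[14] = 0 XOR 0 = 0
  B[15] = 0 XOR 0 = 0
= 1000110111000000 (36288 decimal)


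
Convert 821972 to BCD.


Each digit → 4-bit binary:
  8 → 1000
  2 → 0010
  1 → 0001
  9 → 1001
  7 → 0111
  2 → 0010
= 1000 0010 0001 1001 0111 0010


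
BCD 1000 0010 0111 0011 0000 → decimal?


Each 4-bit group → digit:
  1000 → 8
  0010 → 2
  0111 → 7
  0011 → 3
  0000 → 0
= 82730


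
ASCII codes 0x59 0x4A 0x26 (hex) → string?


Codes (hex): 0x59 0x4A 0x26
Per-code ASCII lookup:
  0x59 = 89  (range 65-90: uppercase, 89 - 65 = 24) → 'Y'
  0x4A = 74  (range 65-90: uppercase, 74 - 65 = 9) → 'J'
  0x26 = 38  (special character) → '&'
= 'YJ&'


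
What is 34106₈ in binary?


Each octal digit → 3 binary bits:
  3 = 011
  4 = 100
  1 = 001
  0 = 000
  6 = 110
Concatenate: 011 100 001 000 110
= 011100001000110


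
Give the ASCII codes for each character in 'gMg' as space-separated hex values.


String: 'gMg'  (3 characters)
Per-character ASCII lookup:
  'g': lowercase starts at 97: 'g' = 97 + 6 = 103 → 0x67
  'M': uppercase starts at 65: 'M' = 65 + 12 = 77 → 0x4D
  'g': lowercase starts at 97: 'g' = 97 + 6 = 103 → 0x67
= 0x67 0x4D 0x67


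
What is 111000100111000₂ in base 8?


Group into 3-bit groups: 111000100111000
  111 = 7
  000 = 0
  100 = 4
  111 = 7
  000 = 0
= 0o70470


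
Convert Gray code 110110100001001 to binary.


Gray code: 110110100001001
MSB stays the same: 1
Each subsequent bit = prev_binary XOR current_gray:
  B[1] = 1 XOR 1 = 0
  B[2] = 0 XOR 0 = 0
  B[3] = 0 XOR 1 = 1
  B[4] = 1 XOR 1 = 0
  B[5] = 0 XOR 0 = 0
  B[6] = 0 XOR 1 = 1
  B[7] = 1 XOR 0 = 1
  B[8] = 1 XOR 0 = 1
  B[9] = 1 XOR 0 = 1
  B[10] = 1 XOR 0 = 1
  B[11] = 1 XOR 1 = 0
  B[12] = 0 XOR 0 = 0
  B[13] = 0 XOR 0 = 0
  B[14] = 0 XOR 1 = 1
= 100100111110001 (18929 decimal)


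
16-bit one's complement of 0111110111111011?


Original: 0111110111111011
Invert all bits:
  bit 0: 0 → 1
  bit 1: 1 → 0
  bit 2: 1 → 0
  bit 3: 1 → 0
  bit 4: 1 → 0
  bit 5: 1 → 0
  bit 6: 0 → 1
  bit 7: 1 → 0
  bit 8: 1 → 0
  bit 9: 1 → 0
  bit 10: 1 → 0
  bit 11: 1 → 0
  bit 12: 1 → 0
  bit 13: 0 → 1
  bit 14: 1 → 0
  bit 15: 1 → 0
= 1000001000000100


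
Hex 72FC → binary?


Each hex digit → 4 binary bits:
  7 = 0111
  2 = 0010
  F = 1111
  C = 1100
Concatenate: 0111 0010 1111 1100
= 0111001011111100


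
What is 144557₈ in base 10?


Positional values:
Position 0: 7 × 8^0 = 7
Position 1: 5 × 8^1 = 40
Position 2: 5 × 8^2 = 320
Position 3: 4 × 8^3 = 2048
Position 4: 4 × 8^4 = 16384
Position 5: 1 × 8^5 = 32768
Sum = 7 + 40 + 320 + 2048 + 16384 + 32768
= 51567


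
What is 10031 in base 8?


Divide by 8 repeatedly:
10031 ÷ 8 = 1253 remainder 7
1253 ÷ 8 = 156 remainder 5
156 ÷ 8 = 19 remainder 4
19 ÷ 8 = 2 remainder 3
2 ÷ 8 = 0 remainder 2
Reading remainders bottom-up:
= 0o23457


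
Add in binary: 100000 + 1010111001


Align and add column by column (LSB to MSB, carry propagating):
  00000100000
+ 01010111001
  -----------
  col 0: 0 + 1 + 0 (carry in) = 1 → bit 1, carry out 0
  col 1: 0 + 0 + 0 (carry in) = 0 → bit 0, carry out 0
  col 2: 0 + 0 + 0 (carry in) = 0 → bit 0, carry out 0
  col 3: 0 + 1 + 0 (carry in) = 1 → bit 1, carry out 0
  col 4: 0 + 1 + 0 (carry in) = 1 → bit 1, carry out 0
  col 5: 1 + 1 + 0 (carry in) = 2 → bit 0, carry out 1
  col 6: 0 + 0 + 1 (carry in) = 1 → bit 1, carry out 0
  col 7: 0 + 1 + 0 (carry in) = 1 → bit 1, carry out 0
  col 8: 0 + 0 + 0 (carry in) = 0 → bit 0, carry out 0
  col 9: 0 + 1 + 0 (carry in) = 1 → bit 1, carry out 0
  col 10: 0 + 0 + 0 (carry in) = 0 → bit 0, carry out 0
Reading bits MSB→LSB: 01011011001
Strip leading zeros: 1011011001
= 1011011001


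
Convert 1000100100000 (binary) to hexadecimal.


Group into 4-bit nibbles: 0001000100100000
  0001 = 1
  0001 = 1
  0010 = 2
  0000 = 0
= 0x1120


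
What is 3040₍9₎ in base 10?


Positional values (base 9):
  0 × 9^0 = 0 × 1 = 0
  4 × 9^1 = 4 × 9 = 36
  0 × 9^2 = 0 × 81 = 0
  3 × 9^3 = 3 × 729 = 2187
Sum = 0 + 36 + 0 + 2187
= 2223


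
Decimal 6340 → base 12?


Divide by 12 repeatedly:
6340 ÷ 12 = 528 remainder 4
528 ÷ 12 = 44 remainder 0
44 ÷ 12 = 3 remainder 8
3 ÷ 12 = 0 remainder 3
Reading remainders bottom-up:
= 3804


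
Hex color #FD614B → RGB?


Hex: #FD614B
R = FD₁₆ = 253
G = 61₁₆ = 97
B = 4B₁₆ = 75
= RGB(253, 97, 75)


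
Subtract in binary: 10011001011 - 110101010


Align and subtract column by column (LSB to MSB, borrowing when needed):
  10011001011
- 00110101010
  -----------
  col 0: (1 - 0 borrow-in) - 0 → 1 - 0 = 1, borrow out 0
  col 1: (1 - 0 borrow-in) - 1 → 1 - 1 = 0, borrow out 0
  col 2: (0 - 0 borrow-in) - 0 → 0 - 0 = 0, borrow out 0
  col 3: (1 - 0 borrow-in) - 1 → 1 - 1 = 0, borrow out 0
  col 4: (0 - 0 borrow-in) - 0 → 0 - 0 = 0, borrow out 0
  col 5: (0 - 0 borrow-in) - 1 → borrow from next column: (0+2) - 1 = 1, borrow out 1
  col 6: (1 - 1 borrow-in) - 0 → 0 - 0 = 0, borrow out 0
  col 7: (1 - 0 borrow-in) - 1 → 1 - 1 = 0, borrow out 0
  col 8: (0 - 0 borrow-in) - 1 → borrow from next column: (0+2) - 1 = 1, borrow out 1
  col 9: (0 - 1 borrow-in) - 0 → borrow from next column: (-1+2) - 0 = 1, borrow out 1
  col 10: (1 - 1 borrow-in) - 0 → 0 - 0 = 0, borrow out 0
Reading bits MSB→LSB: 01100100001
Strip leading zeros: 1100100001
= 1100100001
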